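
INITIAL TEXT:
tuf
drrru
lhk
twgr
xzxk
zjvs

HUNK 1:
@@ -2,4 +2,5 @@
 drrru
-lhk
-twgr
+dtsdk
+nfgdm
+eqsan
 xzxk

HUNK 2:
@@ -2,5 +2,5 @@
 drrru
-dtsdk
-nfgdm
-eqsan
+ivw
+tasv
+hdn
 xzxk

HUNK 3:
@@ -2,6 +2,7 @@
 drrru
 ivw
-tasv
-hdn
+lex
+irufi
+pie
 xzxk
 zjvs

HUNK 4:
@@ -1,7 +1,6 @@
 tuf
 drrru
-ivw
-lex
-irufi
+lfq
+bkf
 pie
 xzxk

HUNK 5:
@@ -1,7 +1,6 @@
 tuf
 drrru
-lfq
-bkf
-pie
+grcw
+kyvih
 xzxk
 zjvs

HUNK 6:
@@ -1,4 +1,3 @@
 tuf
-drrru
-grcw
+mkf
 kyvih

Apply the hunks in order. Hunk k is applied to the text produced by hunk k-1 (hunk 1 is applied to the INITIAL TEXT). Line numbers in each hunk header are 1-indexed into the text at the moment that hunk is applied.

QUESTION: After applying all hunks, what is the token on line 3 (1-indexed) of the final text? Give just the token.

Hunk 1: at line 2 remove [lhk,twgr] add [dtsdk,nfgdm,eqsan] -> 7 lines: tuf drrru dtsdk nfgdm eqsan xzxk zjvs
Hunk 2: at line 2 remove [dtsdk,nfgdm,eqsan] add [ivw,tasv,hdn] -> 7 lines: tuf drrru ivw tasv hdn xzxk zjvs
Hunk 3: at line 2 remove [tasv,hdn] add [lex,irufi,pie] -> 8 lines: tuf drrru ivw lex irufi pie xzxk zjvs
Hunk 4: at line 1 remove [ivw,lex,irufi] add [lfq,bkf] -> 7 lines: tuf drrru lfq bkf pie xzxk zjvs
Hunk 5: at line 1 remove [lfq,bkf,pie] add [grcw,kyvih] -> 6 lines: tuf drrru grcw kyvih xzxk zjvs
Hunk 6: at line 1 remove [drrru,grcw] add [mkf] -> 5 lines: tuf mkf kyvih xzxk zjvs
Final line 3: kyvih

Answer: kyvih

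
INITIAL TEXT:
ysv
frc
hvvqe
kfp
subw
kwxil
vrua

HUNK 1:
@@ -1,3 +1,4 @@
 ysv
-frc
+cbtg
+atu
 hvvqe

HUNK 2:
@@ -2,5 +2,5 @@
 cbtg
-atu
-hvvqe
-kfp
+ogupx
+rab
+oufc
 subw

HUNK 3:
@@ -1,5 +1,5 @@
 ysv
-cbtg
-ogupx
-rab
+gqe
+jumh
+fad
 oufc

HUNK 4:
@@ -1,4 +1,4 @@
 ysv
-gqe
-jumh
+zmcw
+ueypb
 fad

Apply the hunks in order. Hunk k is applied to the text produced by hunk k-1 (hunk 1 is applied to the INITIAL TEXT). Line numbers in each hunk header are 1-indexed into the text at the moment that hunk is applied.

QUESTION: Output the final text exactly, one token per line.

Hunk 1: at line 1 remove [frc] add [cbtg,atu] -> 8 lines: ysv cbtg atu hvvqe kfp subw kwxil vrua
Hunk 2: at line 2 remove [atu,hvvqe,kfp] add [ogupx,rab,oufc] -> 8 lines: ysv cbtg ogupx rab oufc subw kwxil vrua
Hunk 3: at line 1 remove [cbtg,ogupx,rab] add [gqe,jumh,fad] -> 8 lines: ysv gqe jumh fad oufc subw kwxil vrua
Hunk 4: at line 1 remove [gqe,jumh] add [zmcw,ueypb] -> 8 lines: ysv zmcw ueypb fad oufc subw kwxil vrua

Answer: ysv
zmcw
ueypb
fad
oufc
subw
kwxil
vrua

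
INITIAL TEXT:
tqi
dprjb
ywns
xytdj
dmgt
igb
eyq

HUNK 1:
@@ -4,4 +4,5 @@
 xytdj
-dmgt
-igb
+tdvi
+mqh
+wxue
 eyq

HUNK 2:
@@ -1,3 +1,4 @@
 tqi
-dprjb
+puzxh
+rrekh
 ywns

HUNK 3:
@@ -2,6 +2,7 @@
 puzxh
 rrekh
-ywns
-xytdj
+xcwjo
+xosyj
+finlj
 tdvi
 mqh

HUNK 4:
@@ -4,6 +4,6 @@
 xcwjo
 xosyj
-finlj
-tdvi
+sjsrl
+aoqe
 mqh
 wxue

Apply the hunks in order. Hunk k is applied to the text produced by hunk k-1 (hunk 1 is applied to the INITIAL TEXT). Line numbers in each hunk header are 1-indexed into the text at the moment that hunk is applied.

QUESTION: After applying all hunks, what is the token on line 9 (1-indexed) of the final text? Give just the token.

Answer: wxue

Derivation:
Hunk 1: at line 4 remove [dmgt,igb] add [tdvi,mqh,wxue] -> 8 lines: tqi dprjb ywns xytdj tdvi mqh wxue eyq
Hunk 2: at line 1 remove [dprjb] add [puzxh,rrekh] -> 9 lines: tqi puzxh rrekh ywns xytdj tdvi mqh wxue eyq
Hunk 3: at line 2 remove [ywns,xytdj] add [xcwjo,xosyj,finlj] -> 10 lines: tqi puzxh rrekh xcwjo xosyj finlj tdvi mqh wxue eyq
Hunk 4: at line 4 remove [finlj,tdvi] add [sjsrl,aoqe] -> 10 lines: tqi puzxh rrekh xcwjo xosyj sjsrl aoqe mqh wxue eyq
Final line 9: wxue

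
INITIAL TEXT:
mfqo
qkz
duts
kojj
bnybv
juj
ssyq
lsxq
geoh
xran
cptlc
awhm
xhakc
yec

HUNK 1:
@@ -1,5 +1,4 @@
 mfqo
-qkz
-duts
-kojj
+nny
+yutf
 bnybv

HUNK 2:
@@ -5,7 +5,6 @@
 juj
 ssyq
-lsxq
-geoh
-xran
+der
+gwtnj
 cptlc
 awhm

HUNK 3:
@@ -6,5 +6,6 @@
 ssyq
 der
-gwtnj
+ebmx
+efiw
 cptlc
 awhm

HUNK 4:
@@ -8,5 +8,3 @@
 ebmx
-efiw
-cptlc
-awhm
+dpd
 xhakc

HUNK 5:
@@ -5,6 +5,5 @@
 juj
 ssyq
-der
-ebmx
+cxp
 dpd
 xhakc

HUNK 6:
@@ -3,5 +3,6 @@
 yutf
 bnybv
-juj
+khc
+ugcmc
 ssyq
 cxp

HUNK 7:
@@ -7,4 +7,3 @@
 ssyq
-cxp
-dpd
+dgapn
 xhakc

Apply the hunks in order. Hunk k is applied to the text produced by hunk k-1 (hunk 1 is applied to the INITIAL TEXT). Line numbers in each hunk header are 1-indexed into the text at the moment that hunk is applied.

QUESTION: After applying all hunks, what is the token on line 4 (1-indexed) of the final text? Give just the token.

Answer: bnybv

Derivation:
Hunk 1: at line 1 remove [qkz,duts,kojj] add [nny,yutf] -> 13 lines: mfqo nny yutf bnybv juj ssyq lsxq geoh xran cptlc awhm xhakc yec
Hunk 2: at line 5 remove [lsxq,geoh,xran] add [der,gwtnj] -> 12 lines: mfqo nny yutf bnybv juj ssyq der gwtnj cptlc awhm xhakc yec
Hunk 3: at line 6 remove [gwtnj] add [ebmx,efiw] -> 13 lines: mfqo nny yutf bnybv juj ssyq der ebmx efiw cptlc awhm xhakc yec
Hunk 4: at line 8 remove [efiw,cptlc,awhm] add [dpd] -> 11 lines: mfqo nny yutf bnybv juj ssyq der ebmx dpd xhakc yec
Hunk 5: at line 5 remove [der,ebmx] add [cxp] -> 10 lines: mfqo nny yutf bnybv juj ssyq cxp dpd xhakc yec
Hunk 6: at line 3 remove [juj] add [khc,ugcmc] -> 11 lines: mfqo nny yutf bnybv khc ugcmc ssyq cxp dpd xhakc yec
Hunk 7: at line 7 remove [cxp,dpd] add [dgapn] -> 10 lines: mfqo nny yutf bnybv khc ugcmc ssyq dgapn xhakc yec
Final line 4: bnybv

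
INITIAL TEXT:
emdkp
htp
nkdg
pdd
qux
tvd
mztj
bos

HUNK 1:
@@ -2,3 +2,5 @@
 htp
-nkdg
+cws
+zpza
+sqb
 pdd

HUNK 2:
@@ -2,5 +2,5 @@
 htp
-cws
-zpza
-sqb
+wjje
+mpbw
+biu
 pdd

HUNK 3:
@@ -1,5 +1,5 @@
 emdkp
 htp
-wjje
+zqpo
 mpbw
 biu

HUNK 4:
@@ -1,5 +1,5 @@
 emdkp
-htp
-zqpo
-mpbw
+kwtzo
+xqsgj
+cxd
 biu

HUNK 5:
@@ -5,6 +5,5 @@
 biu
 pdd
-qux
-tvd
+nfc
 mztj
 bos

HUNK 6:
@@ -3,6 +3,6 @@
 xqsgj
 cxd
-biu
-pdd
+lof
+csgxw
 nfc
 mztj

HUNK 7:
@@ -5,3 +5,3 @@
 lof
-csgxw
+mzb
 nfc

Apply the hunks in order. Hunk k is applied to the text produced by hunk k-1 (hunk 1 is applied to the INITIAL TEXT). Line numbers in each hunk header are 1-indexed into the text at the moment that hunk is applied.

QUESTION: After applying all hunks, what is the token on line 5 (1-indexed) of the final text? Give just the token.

Hunk 1: at line 2 remove [nkdg] add [cws,zpza,sqb] -> 10 lines: emdkp htp cws zpza sqb pdd qux tvd mztj bos
Hunk 2: at line 2 remove [cws,zpza,sqb] add [wjje,mpbw,biu] -> 10 lines: emdkp htp wjje mpbw biu pdd qux tvd mztj bos
Hunk 3: at line 1 remove [wjje] add [zqpo] -> 10 lines: emdkp htp zqpo mpbw biu pdd qux tvd mztj bos
Hunk 4: at line 1 remove [htp,zqpo,mpbw] add [kwtzo,xqsgj,cxd] -> 10 lines: emdkp kwtzo xqsgj cxd biu pdd qux tvd mztj bos
Hunk 5: at line 5 remove [qux,tvd] add [nfc] -> 9 lines: emdkp kwtzo xqsgj cxd biu pdd nfc mztj bos
Hunk 6: at line 3 remove [biu,pdd] add [lof,csgxw] -> 9 lines: emdkp kwtzo xqsgj cxd lof csgxw nfc mztj bos
Hunk 7: at line 5 remove [csgxw] add [mzb] -> 9 lines: emdkp kwtzo xqsgj cxd lof mzb nfc mztj bos
Final line 5: lof

Answer: lof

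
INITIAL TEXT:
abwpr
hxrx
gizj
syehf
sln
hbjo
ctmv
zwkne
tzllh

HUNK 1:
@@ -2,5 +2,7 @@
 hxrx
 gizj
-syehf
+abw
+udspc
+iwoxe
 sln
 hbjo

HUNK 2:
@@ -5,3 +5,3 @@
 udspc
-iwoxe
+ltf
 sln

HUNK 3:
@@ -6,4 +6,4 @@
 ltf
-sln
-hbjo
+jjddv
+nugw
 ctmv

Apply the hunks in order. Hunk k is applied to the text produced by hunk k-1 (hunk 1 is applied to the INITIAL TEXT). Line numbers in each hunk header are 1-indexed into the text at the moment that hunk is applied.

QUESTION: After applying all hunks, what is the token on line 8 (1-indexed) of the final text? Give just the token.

Hunk 1: at line 2 remove [syehf] add [abw,udspc,iwoxe] -> 11 lines: abwpr hxrx gizj abw udspc iwoxe sln hbjo ctmv zwkne tzllh
Hunk 2: at line 5 remove [iwoxe] add [ltf] -> 11 lines: abwpr hxrx gizj abw udspc ltf sln hbjo ctmv zwkne tzllh
Hunk 3: at line 6 remove [sln,hbjo] add [jjddv,nugw] -> 11 lines: abwpr hxrx gizj abw udspc ltf jjddv nugw ctmv zwkne tzllh
Final line 8: nugw

Answer: nugw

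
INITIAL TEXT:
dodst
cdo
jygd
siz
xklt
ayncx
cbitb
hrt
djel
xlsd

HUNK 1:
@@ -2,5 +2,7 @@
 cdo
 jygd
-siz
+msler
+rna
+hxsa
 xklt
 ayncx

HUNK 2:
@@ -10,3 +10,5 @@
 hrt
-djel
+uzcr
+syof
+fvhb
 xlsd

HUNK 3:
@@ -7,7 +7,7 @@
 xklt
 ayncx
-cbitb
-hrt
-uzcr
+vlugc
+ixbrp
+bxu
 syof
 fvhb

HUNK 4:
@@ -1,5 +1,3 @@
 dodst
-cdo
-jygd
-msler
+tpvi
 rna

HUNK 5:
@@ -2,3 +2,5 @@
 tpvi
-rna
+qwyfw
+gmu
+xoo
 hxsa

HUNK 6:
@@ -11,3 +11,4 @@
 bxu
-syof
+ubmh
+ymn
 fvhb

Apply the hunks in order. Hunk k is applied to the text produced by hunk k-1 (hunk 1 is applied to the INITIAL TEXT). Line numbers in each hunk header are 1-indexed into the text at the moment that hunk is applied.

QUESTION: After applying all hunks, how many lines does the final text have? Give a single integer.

Hunk 1: at line 2 remove [siz] add [msler,rna,hxsa] -> 12 lines: dodst cdo jygd msler rna hxsa xklt ayncx cbitb hrt djel xlsd
Hunk 2: at line 10 remove [djel] add [uzcr,syof,fvhb] -> 14 lines: dodst cdo jygd msler rna hxsa xklt ayncx cbitb hrt uzcr syof fvhb xlsd
Hunk 3: at line 7 remove [cbitb,hrt,uzcr] add [vlugc,ixbrp,bxu] -> 14 lines: dodst cdo jygd msler rna hxsa xklt ayncx vlugc ixbrp bxu syof fvhb xlsd
Hunk 4: at line 1 remove [cdo,jygd,msler] add [tpvi] -> 12 lines: dodst tpvi rna hxsa xklt ayncx vlugc ixbrp bxu syof fvhb xlsd
Hunk 5: at line 2 remove [rna] add [qwyfw,gmu,xoo] -> 14 lines: dodst tpvi qwyfw gmu xoo hxsa xklt ayncx vlugc ixbrp bxu syof fvhb xlsd
Hunk 6: at line 11 remove [syof] add [ubmh,ymn] -> 15 lines: dodst tpvi qwyfw gmu xoo hxsa xklt ayncx vlugc ixbrp bxu ubmh ymn fvhb xlsd
Final line count: 15

Answer: 15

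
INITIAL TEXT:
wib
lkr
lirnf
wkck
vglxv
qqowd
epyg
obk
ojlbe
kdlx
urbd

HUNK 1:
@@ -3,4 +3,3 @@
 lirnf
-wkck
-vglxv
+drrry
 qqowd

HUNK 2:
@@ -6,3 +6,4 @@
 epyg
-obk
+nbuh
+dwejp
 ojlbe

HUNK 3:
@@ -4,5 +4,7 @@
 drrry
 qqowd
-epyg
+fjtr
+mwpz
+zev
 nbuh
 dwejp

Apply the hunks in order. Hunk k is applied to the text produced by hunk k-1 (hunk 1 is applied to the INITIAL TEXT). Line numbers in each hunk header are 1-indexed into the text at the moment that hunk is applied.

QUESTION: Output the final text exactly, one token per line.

Hunk 1: at line 3 remove [wkck,vglxv] add [drrry] -> 10 lines: wib lkr lirnf drrry qqowd epyg obk ojlbe kdlx urbd
Hunk 2: at line 6 remove [obk] add [nbuh,dwejp] -> 11 lines: wib lkr lirnf drrry qqowd epyg nbuh dwejp ojlbe kdlx urbd
Hunk 3: at line 4 remove [epyg] add [fjtr,mwpz,zev] -> 13 lines: wib lkr lirnf drrry qqowd fjtr mwpz zev nbuh dwejp ojlbe kdlx urbd

Answer: wib
lkr
lirnf
drrry
qqowd
fjtr
mwpz
zev
nbuh
dwejp
ojlbe
kdlx
urbd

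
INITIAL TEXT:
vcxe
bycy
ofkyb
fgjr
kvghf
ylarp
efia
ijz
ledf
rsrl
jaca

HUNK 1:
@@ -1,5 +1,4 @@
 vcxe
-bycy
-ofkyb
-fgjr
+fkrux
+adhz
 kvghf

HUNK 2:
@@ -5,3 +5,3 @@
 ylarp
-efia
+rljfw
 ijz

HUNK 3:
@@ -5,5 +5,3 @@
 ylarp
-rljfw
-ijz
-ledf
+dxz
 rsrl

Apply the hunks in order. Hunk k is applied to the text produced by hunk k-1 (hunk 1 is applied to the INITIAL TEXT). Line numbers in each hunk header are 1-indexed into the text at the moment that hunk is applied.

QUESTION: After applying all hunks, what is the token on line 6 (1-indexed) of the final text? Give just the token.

Hunk 1: at line 1 remove [bycy,ofkyb,fgjr] add [fkrux,adhz] -> 10 lines: vcxe fkrux adhz kvghf ylarp efia ijz ledf rsrl jaca
Hunk 2: at line 5 remove [efia] add [rljfw] -> 10 lines: vcxe fkrux adhz kvghf ylarp rljfw ijz ledf rsrl jaca
Hunk 3: at line 5 remove [rljfw,ijz,ledf] add [dxz] -> 8 lines: vcxe fkrux adhz kvghf ylarp dxz rsrl jaca
Final line 6: dxz

Answer: dxz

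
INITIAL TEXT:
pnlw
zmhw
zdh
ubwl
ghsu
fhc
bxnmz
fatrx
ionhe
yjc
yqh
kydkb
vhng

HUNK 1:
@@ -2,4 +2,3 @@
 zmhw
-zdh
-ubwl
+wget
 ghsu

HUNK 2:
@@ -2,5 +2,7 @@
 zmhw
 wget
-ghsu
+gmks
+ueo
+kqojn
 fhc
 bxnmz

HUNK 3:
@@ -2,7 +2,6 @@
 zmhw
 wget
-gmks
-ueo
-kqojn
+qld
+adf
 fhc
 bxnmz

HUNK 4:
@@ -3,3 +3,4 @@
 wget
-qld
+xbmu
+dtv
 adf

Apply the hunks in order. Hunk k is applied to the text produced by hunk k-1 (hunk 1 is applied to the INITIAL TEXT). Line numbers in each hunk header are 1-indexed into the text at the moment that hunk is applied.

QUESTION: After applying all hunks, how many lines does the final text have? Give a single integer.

Answer: 14

Derivation:
Hunk 1: at line 2 remove [zdh,ubwl] add [wget] -> 12 lines: pnlw zmhw wget ghsu fhc bxnmz fatrx ionhe yjc yqh kydkb vhng
Hunk 2: at line 2 remove [ghsu] add [gmks,ueo,kqojn] -> 14 lines: pnlw zmhw wget gmks ueo kqojn fhc bxnmz fatrx ionhe yjc yqh kydkb vhng
Hunk 3: at line 2 remove [gmks,ueo,kqojn] add [qld,adf] -> 13 lines: pnlw zmhw wget qld adf fhc bxnmz fatrx ionhe yjc yqh kydkb vhng
Hunk 4: at line 3 remove [qld] add [xbmu,dtv] -> 14 lines: pnlw zmhw wget xbmu dtv adf fhc bxnmz fatrx ionhe yjc yqh kydkb vhng
Final line count: 14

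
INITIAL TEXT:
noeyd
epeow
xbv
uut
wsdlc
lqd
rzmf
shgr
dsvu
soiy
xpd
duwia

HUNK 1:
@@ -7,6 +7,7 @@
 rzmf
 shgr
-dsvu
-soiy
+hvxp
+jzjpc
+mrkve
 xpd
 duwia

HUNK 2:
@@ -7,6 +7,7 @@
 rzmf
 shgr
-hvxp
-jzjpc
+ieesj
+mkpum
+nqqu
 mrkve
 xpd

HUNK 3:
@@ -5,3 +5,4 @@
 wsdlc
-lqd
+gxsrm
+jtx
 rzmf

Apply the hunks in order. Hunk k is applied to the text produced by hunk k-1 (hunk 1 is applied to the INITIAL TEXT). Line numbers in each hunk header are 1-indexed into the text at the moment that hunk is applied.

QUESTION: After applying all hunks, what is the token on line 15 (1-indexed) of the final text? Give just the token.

Answer: duwia

Derivation:
Hunk 1: at line 7 remove [dsvu,soiy] add [hvxp,jzjpc,mrkve] -> 13 lines: noeyd epeow xbv uut wsdlc lqd rzmf shgr hvxp jzjpc mrkve xpd duwia
Hunk 2: at line 7 remove [hvxp,jzjpc] add [ieesj,mkpum,nqqu] -> 14 lines: noeyd epeow xbv uut wsdlc lqd rzmf shgr ieesj mkpum nqqu mrkve xpd duwia
Hunk 3: at line 5 remove [lqd] add [gxsrm,jtx] -> 15 lines: noeyd epeow xbv uut wsdlc gxsrm jtx rzmf shgr ieesj mkpum nqqu mrkve xpd duwia
Final line 15: duwia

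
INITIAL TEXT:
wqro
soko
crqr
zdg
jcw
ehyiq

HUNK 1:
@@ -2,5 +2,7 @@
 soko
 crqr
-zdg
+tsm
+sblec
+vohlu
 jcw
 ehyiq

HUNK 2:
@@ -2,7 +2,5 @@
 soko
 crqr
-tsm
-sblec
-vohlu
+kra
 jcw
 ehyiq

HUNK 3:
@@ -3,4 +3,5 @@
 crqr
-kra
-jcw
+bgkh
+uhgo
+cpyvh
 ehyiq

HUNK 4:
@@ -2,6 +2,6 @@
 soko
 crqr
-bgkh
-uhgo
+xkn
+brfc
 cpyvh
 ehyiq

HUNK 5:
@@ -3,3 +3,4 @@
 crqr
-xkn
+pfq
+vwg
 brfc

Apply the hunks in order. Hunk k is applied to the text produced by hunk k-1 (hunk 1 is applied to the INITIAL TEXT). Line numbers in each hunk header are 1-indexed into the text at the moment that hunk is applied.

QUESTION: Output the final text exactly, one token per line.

Answer: wqro
soko
crqr
pfq
vwg
brfc
cpyvh
ehyiq

Derivation:
Hunk 1: at line 2 remove [zdg] add [tsm,sblec,vohlu] -> 8 lines: wqro soko crqr tsm sblec vohlu jcw ehyiq
Hunk 2: at line 2 remove [tsm,sblec,vohlu] add [kra] -> 6 lines: wqro soko crqr kra jcw ehyiq
Hunk 3: at line 3 remove [kra,jcw] add [bgkh,uhgo,cpyvh] -> 7 lines: wqro soko crqr bgkh uhgo cpyvh ehyiq
Hunk 4: at line 2 remove [bgkh,uhgo] add [xkn,brfc] -> 7 lines: wqro soko crqr xkn brfc cpyvh ehyiq
Hunk 5: at line 3 remove [xkn] add [pfq,vwg] -> 8 lines: wqro soko crqr pfq vwg brfc cpyvh ehyiq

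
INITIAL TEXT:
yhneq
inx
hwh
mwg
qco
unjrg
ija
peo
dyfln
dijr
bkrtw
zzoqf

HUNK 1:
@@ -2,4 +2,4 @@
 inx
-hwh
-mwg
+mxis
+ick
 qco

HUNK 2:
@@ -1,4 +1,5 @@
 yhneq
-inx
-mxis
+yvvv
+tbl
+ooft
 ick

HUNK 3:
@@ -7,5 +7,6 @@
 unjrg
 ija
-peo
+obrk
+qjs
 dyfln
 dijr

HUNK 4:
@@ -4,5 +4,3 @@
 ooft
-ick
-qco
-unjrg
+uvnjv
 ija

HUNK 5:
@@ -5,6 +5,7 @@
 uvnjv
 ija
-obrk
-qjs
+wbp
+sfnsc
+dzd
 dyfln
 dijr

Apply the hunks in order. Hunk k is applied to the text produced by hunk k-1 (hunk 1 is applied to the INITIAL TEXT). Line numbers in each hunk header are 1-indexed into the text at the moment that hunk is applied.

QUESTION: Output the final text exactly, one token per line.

Answer: yhneq
yvvv
tbl
ooft
uvnjv
ija
wbp
sfnsc
dzd
dyfln
dijr
bkrtw
zzoqf

Derivation:
Hunk 1: at line 2 remove [hwh,mwg] add [mxis,ick] -> 12 lines: yhneq inx mxis ick qco unjrg ija peo dyfln dijr bkrtw zzoqf
Hunk 2: at line 1 remove [inx,mxis] add [yvvv,tbl,ooft] -> 13 lines: yhneq yvvv tbl ooft ick qco unjrg ija peo dyfln dijr bkrtw zzoqf
Hunk 3: at line 7 remove [peo] add [obrk,qjs] -> 14 lines: yhneq yvvv tbl ooft ick qco unjrg ija obrk qjs dyfln dijr bkrtw zzoqf
Hunk 4: at line 4 remove [ick,qco,unjrg] add [uvnjv] -> 12 lines: yhneq yvvv tbl ooft uvnjv ija obrk qjs dyfln dijr bkrtw zzoqf
Hunk 5: at line 5 remove [obrk,qjs] add [wbp,sfnsc,dzd] -> 13 lines: yhneq yvvv tbl ooft uvnjv ija wbp sfnsc dzd dyfln dijr bkrtw zzoqf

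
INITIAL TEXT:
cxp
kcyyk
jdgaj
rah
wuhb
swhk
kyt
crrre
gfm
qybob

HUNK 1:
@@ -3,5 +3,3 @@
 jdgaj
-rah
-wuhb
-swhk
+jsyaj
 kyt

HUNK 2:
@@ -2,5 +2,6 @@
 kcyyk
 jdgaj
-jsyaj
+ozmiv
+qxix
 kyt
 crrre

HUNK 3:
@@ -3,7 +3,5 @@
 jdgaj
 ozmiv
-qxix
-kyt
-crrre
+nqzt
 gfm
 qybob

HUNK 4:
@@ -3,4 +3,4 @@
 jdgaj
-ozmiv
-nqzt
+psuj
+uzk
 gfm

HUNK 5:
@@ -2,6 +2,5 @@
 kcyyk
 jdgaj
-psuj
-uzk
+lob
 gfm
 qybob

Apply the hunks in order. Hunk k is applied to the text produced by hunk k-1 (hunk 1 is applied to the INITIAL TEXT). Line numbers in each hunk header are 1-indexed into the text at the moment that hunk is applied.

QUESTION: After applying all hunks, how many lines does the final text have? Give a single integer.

Hunk 1: at line 3 remove [rah,wuhb,swhk] add [jsyaj] -> 8 lines: cxp kcyyk jdgaj jsyaj kyt crrre gfm qybob
Hunk 2: at line 2 remove [jsyaj] add [ozmiv,qxix] -> 9 lines: cxp kcyyk jdgaj ozmiv qxix kyt crrre gfm qybob
Hunk 3: at line 3 remove [qxix,kyt,crrre] add [nqzt] -> 7 lines: cxp kcyyk jdgaj ozmiv nqzt gfm qybob
Hunk 4: at line 3 remove [ozmiv,nqzt] add [psuj,uzk] -> 7 lines: cxp kcyyk jdgaj psuj uzk gfm qybob
Hunk 5: at line 2 remove [psuj,uzk] add [lob] -> 6 lines: cxp kcyyk jdgaj lob gfm qybob
Final line count: 6

Answer: 6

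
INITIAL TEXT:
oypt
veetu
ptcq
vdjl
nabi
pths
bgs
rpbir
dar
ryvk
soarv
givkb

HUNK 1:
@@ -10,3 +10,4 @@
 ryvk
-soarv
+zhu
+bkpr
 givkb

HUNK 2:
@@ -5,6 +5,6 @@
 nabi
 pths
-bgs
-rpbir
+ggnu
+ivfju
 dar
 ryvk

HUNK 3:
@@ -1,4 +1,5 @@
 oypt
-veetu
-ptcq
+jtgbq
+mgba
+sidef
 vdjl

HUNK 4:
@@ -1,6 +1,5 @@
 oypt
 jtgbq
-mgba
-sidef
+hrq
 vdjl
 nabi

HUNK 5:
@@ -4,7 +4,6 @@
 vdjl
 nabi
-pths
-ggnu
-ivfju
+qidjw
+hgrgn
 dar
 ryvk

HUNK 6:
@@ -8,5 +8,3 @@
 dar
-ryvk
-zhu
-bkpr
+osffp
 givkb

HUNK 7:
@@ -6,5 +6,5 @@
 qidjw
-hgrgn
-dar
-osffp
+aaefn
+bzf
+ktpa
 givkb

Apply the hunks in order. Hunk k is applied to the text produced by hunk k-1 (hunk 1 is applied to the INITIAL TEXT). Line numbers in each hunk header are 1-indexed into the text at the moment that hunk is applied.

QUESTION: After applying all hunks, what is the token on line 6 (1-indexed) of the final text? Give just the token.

Hunk 1: at line 10 remove [soarv] add [zhu,bkpr] -> 13 lines: oypt veetu ptcq vdjl nabi pths bgs rpbir dar ryvk zhu bkpr givkb
Hunk 2: at line 5 remove [bgs,rpbir] add [ggnu,ivfju] -> 13 lines: oypt veetu ptcq vdjl nabi pths ggnu ivfju dar ryvk zhu bkpr givkb
Hunk 3: at line 1 remove [veetu,ptcq] add [jtgbq,mgba,sidef] -> 14 lines: oypt jtgbq mgba sidef vdjl nabi pths ggnu ivfju dar ryvk zhu bkpr givkb
Hunk 4: at line 1 remove [mgba,sidef] add [hrq] -> 13 lines: oypt jtgbq hrq vdjl nabi pths ggnu ivfju dar ryvk zhu bkpr givkb
Hunk 5: at line 4 remove [pths,ggnu,ivfju] add [qidjw,hgrgn] -> 12 lines: oypt jtgbq hrq vdjl nabi qidjw hgrgn dar ryvk zhu bkpr givkb
Hunk 6: at line 8 remove [ryvk,zhu,bkpr] add [osffp] -> 10 lines: oypt jtgbq hrq vdjl nabi qidjw hgrgn dar osffp givkb
Hunk 7: at line 6 remove [hgrgn,dar,osffp] add [aaefn,bzf,ktpa] -> 10 lines: oypt jtgbq hrq vdjl nabi qidjw aaefn bzf ktpa givkb
Final line 6: qidjw

Answer: qidjw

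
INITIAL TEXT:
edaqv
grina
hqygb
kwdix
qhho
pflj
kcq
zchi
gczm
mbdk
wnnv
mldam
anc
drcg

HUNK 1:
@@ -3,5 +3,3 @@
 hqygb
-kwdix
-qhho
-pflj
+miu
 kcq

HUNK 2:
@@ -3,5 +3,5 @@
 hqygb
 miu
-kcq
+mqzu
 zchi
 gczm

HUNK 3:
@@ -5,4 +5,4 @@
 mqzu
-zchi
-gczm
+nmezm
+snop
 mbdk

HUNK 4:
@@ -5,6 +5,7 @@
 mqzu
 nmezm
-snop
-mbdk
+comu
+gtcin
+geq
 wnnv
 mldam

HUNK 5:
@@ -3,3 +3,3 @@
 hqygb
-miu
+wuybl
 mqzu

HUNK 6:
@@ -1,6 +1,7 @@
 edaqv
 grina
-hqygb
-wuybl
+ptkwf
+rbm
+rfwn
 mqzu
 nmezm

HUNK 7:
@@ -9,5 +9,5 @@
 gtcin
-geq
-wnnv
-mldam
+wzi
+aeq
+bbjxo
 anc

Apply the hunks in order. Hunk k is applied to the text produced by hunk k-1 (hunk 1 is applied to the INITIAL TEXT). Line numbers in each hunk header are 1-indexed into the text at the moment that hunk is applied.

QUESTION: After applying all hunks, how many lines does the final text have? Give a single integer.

Answer: 14

Derivation:
Hunk 1: at line 3 remove [kwdix,qhho,pflj] add [miu] -> 12 lines: edaqv grina hqygb miu kcq zchi gczm mbdk wnnv mldam anc drcg
Hunk 2: at line 3 remove [kcq] add [mqzu] -> 12 lines: edaqv grina hqygb miu mqzu zchi gczm mbdk wnnv mldam anc drcg
Hunk 3: at line 5 remove [zchi,gczm] add [nmezm,snop] -> 12 lines: edaqv grina hqygb miu mqzu nmezm snop mbdk wnnv mldam anc drcg
Hunk 4: at line 5 remove [snop,mbdk] add [comu,gtcin,geq] -> 13 lines: edaqv grina hqygb miu mqzu nmezm comu gtcin geq wnnv mldam anc drcg
Hunk 5: at line 3 remove [miu] add [wuybl] -> 13 lines: edaqv grina hqygb wuybl mqzu nmezm comu gtcin geq wnnv mldam anc drcg
Hunk 6: at line 1 remove [hqygb,wuybl] add [ptkwf,rbm,rfwn] -> 14 lines: edaqv grina ptkwf rbm rfwn mqzu nmezm comu gtcin geq wnnv mldam anc drcg
Hunk 7: at line 9 remove [geq,wnnv,mldam] add [wzi,aeq,bbjxo] -> 14 lines: edaqv grina ptkwf rbm rfwn mqzu nmezm comu gtcin wzi aeq bbjxo anc drcg
Final line count: 14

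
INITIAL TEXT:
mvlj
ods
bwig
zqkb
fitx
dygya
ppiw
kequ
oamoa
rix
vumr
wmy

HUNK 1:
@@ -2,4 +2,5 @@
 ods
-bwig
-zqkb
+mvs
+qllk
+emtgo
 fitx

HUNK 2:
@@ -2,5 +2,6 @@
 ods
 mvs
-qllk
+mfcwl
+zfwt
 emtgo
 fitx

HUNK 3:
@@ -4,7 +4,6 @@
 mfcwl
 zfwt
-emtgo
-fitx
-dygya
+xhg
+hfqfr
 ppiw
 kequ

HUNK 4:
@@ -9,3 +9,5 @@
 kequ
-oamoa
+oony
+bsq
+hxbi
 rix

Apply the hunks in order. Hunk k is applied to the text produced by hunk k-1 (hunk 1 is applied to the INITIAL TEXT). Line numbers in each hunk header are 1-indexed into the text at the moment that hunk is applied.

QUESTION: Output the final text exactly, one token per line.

Answer: mvlj
ods
mvs
mfcwl
zfwt
xhg
hfqfr
ppiw
kequ
oony
bsq
hxbi
rix
vumr
wmy

Derivation:
Hunk 1: at line 2 remove [bwig,zqkb] add [mvs,qllk,emtgo] -> 13 lines: mvlj ods mvs qllk emtgo fitx dygya ppiw kequ oamoa rix vumr wmy
Hunk 2: at line 2 remove [qllk] add [mfcwl,zfwt] -> 14 lines: mvlj ods mvs mfcwl zfwt emtgo fitx dygya ppiw kequ oamoa rix vumr wmy
Hunk 3: at line 4 remove [emtgo,fitx,dygya] add [xhg,hfqfr] -> 13 lines: mvlj ods mvs mfcwl zfwt xhg hfqfr ppiw kequ oamoa rix vumr wmy
Hunk 4: at line 9 remove [oamoa] add [oony,bsq,hxbi] -> 15 lines: mvlj ods mvs mfcwl zfwt xhg hfqfr ppiw kequ oony bsq hxbi rix vumr wmy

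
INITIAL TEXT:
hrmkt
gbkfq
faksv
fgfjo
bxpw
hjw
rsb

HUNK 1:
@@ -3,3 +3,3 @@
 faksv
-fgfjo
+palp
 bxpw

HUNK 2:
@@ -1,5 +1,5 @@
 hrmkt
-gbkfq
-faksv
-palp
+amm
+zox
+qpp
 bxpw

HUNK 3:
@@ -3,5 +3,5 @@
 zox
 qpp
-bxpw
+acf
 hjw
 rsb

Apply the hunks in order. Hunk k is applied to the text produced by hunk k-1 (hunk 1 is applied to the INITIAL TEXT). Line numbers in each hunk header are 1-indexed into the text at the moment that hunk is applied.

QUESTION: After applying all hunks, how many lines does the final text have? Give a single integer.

Answer: 7

Derivation:
Hunk 1: at line 3 remove [fgfjo] add [palp] -> 7 lines: hrmkt gbkfq faksv palp bxpw hjw rsb
Hunk 2: at line 1 remove [gbkfq,faksv,palp] add [amm,zox,qpp] -> 7 lines: hrmkt amm zox qpp bxpw hjw rsb
Hunk 3: at line 3 remove [bxpw] add [acf] -> 7 lines: hrmkt amm zox qpp acf hjw rsb
Final line count: 7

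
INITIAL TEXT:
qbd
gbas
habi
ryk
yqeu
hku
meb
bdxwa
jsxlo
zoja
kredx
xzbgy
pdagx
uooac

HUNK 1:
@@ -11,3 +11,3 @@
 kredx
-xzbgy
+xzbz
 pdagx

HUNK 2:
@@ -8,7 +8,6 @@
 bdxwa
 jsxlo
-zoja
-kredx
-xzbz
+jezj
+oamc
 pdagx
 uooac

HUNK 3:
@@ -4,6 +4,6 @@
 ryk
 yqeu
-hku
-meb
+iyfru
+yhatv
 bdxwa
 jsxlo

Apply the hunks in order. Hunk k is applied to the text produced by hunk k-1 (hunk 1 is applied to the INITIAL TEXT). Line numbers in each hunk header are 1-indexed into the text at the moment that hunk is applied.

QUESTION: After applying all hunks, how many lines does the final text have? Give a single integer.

Hunk 1: at line 11 remove [xzbgy] add [xzbz] -> 14 lines: qbd gbas habi ryk yqeu hku meb bdxwa jsxlo zoja kredx xzbz pdagx uooac
Hunk 2: at line 8 remove [zoja,kredx,xzbz] add [jezj,oamc] -> 13 lines: qbd gbas habi ryk yqeu hku meb bdxwa jsxlo jezj oamc pdagx uooac
Hunk 3: at line 4 remove [hku,meb] add [iyfru,yhatv] -> 13 lines: qbd gbas habi ryk yqeu iyfru yhatv bdxwa jsxlo jezj oamc pdagx uooac
Final line count: 13

Answer: 13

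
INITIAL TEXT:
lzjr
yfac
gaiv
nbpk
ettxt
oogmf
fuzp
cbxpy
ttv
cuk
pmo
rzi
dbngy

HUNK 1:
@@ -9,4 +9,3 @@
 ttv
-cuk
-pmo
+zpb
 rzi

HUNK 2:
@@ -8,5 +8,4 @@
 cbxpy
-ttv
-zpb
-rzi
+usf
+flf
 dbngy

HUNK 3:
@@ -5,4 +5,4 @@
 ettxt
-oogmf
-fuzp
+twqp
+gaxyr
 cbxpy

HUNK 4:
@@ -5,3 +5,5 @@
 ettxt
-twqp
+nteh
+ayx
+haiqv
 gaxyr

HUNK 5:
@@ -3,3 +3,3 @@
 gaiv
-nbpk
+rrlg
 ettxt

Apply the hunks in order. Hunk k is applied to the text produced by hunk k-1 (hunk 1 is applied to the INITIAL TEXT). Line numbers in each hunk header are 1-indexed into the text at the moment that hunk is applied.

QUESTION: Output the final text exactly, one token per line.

Hunk 1: at line 9 remove [cuk,pmo] add [zpb] -> 12 lines: lzjr yfac gaiv nbpk ettxt oogmf fuzp cbxpy ttv zpb rzi dbngy
Hunk 2: at line 8 remove [ttv,zpb,rzi] add [usf,flf] -> 11 lines: lzjr yfac gaiv nbpk ettxt oogmf fuzp cbxpy usf flf dbngy
Hunk 3: at line 5 remove [oogmf,fuzp] add [twqp,gaxyr] -> 11 lines: lzjr yfac gaiv nbpk ettxt twqp gaxyr cbxpy usf flf dbngy
Hunk 4: at line 5 remove [twqp] add [nteh,ayx,haiqv] -> 13 lines: lzjr yfac gaiv nbpk ettxt nteh ayx haiqv gaxyr cbxpy usf flf dbngy
Hunk 5: at line 3 remove [nbpk] add [rrlg] -> 13 lines: lzjr yfac gaiv rrlg ettxt nteh ayx haiqv gaxyr cbxpy usf flf dbngy

Answer: lzjr
yfac
gaiv
rrlg
ettxt
nteh
ayx
haiqv
gaxyr
cbxpy
usf
flf
dbngy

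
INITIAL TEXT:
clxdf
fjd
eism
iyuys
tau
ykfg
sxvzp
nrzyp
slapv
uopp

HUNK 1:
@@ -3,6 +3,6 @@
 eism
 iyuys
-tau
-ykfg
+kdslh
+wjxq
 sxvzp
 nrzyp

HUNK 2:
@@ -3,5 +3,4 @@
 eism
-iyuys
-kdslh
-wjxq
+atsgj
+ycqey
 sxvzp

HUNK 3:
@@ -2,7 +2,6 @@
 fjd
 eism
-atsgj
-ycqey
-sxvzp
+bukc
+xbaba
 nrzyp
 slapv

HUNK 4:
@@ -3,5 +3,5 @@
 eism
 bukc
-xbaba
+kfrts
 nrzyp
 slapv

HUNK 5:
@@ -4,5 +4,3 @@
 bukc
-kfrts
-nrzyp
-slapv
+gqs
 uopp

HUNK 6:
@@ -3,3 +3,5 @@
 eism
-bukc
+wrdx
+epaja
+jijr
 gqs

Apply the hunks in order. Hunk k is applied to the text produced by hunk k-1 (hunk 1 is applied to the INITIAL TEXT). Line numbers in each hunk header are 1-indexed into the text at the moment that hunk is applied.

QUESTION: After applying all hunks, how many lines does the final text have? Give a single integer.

Hunk 1: at line 3 remove [tau,ykfg] add [kdslh,wjxq] -> 10 lines: clxdf fjd eism iyuys kdslh wjxq sxvzp nrzyp slapv uopp
Hunk 2: at line 3 remove [iyuys,kdslh,wjxq] add [atsgj,ycqey] -> 9 lines: clxdf fjd eism atsgj ycqey sxvzp nrzyp slapv uopp
Hunk 3: at line 2 remove [atsgj,ycqey,sxvzp] add [bukc,xbaba] -> 8 lines: clxdf fjd eism bukc xbaba nrzyp slapv uopp
Hunk 4: at line 3 remove [xbaba] add [kfrts] -> 8 lines: clxdf fjd eism bukc kfrts nrzyp slapv uopp
Hunk 5: at line 4 remove [kfrts,nrzyp,slapv] add [gqs] -> 6 lines: clxdf fjd eism bukc gqs uopp
Hunk 6: at line 3 remove [bukc] add [wrdx,epaja,jijr] -> 8 lines: clxdf fjd eism wrdx epaja jijr gqs uopp
Final line count: 8

Answer: 8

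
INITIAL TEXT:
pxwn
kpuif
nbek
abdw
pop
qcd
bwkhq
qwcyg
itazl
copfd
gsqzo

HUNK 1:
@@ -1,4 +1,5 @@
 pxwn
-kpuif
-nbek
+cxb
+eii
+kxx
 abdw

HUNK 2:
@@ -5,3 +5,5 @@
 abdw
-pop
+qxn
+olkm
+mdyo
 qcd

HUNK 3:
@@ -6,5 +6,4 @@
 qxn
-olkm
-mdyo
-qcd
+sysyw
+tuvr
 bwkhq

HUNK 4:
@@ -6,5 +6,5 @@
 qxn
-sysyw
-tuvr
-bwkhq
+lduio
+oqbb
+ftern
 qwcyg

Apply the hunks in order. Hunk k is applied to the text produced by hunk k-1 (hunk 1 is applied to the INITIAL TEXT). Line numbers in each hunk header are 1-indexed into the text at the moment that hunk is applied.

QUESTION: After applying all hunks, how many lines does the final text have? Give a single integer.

Answer: 13

Derivation:
Hunk 1: at line 1 remove [kpuif,nbek] add [cxb,eii,kxx] -> 12 lines: pxwn cxb eii kxx abdw pop qcd bwkhq qwcyg itazl copfd gsqzo
Hunk 2: at line 5 remove [pop] add [qxn,olkm,mdyo] -> 14 lines: pxwn cxb eii kxx abdw qxn olkm mdyo qcd bwkhq qwcyg itazl copfd gsqzo
Hunk 3: at line 6 remove [olkm,mdyo,qcd] add [sysyw,tuvr] -> 13 lines: pxwn cxb eii kxx abdw qxn sysyw tuvr bwkhq qwcyg itazl copfd gsqzo
Hunk 4: at line 6 remove [sysyw,tuvr,bwkhq] add [lduio,oqbb,ftern] -> 13 lines: pxwn cxb eii kxx abdw qxn lduio oqbb ftern qwcyg itazl copfd gsqzo
Final line count: 13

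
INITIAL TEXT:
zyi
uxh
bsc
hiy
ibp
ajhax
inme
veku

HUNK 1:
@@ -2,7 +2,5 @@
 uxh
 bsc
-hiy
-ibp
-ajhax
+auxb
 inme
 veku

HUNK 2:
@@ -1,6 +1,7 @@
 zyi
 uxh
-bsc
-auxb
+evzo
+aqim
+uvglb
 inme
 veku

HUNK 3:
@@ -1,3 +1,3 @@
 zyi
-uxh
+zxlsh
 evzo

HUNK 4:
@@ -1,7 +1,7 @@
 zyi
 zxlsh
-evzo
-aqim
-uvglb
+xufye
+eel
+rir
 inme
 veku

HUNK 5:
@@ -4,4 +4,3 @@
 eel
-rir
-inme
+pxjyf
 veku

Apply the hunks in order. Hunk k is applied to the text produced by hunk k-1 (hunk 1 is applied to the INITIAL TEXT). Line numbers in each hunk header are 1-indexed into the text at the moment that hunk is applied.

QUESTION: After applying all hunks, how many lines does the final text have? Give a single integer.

Hunk 1: at line 2 remove [hiy,ibp,ajhax] add [auxb] -> 6 lines: zyi uxh bsc auxb inme veku
Hunk 2: at line 1 remove [bsc,auxb] add [evzo,aqim,uvglb] -> 7 lines: zyi uxh evzo aqim uvglb inme veku
Hunk 3: at line 1 remove [uxh] add [zxlsh] -> 7 lines: zyi zxlsh evzo aqim uvglb inme veku
Hunk 4: at line 1 remove [evzo,aqim,uvglb] add [xufye,eel,rir] -> 7 lines: zyi zxlsh xufye eel rir inme veku
Hunk 5: at line 4 remove [rir,inme] add [pxjyf] -> 6 lines: zyi zxlsh xufye eel pxjyf veku
Final line count: 6

Answer: 6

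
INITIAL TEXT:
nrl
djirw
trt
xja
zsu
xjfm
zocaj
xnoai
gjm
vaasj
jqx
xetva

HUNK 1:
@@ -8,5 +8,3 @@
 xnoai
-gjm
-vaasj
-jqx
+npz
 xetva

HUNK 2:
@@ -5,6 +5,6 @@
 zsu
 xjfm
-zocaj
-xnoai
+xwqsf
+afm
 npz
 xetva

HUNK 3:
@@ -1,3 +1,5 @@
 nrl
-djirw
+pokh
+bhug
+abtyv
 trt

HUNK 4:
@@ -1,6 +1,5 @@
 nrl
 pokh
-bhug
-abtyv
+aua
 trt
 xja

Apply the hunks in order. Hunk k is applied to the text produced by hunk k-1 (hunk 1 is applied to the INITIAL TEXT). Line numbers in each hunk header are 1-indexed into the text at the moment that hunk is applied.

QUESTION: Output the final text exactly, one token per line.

Answer: nrl
pokh
aua
trt
xja
zsu
xjfm
xwqsf
afm
npz
xetva

Derivation:
Hunk 1: at line 8 remove [gjm,vaasj,jqx] add [npz] -> 10 lines: nrl djirw trt xja zsu xjfm zocaj xnoai npz xetva
Hunk 2: at line 5 remove [zocaj,xnoai] add [xwqsf,afm] -> 10 lines: nrl djirw trt xja zsu xjfm xwqsf afm npz xetva
Hunk 3: at line 1 remove [djirw] add [pokh,bhug,abtyv] -> 12 lines: nrl pokh bhug abtyv trt xja zsu xjfm xwqsf afm npz xetva
Hunk 4: at line 1 remove [bhug,abtyv] add [aua] -> 11 lines: nrl pokh aua trt xja zsu xjfm xwqsf afm npz xetva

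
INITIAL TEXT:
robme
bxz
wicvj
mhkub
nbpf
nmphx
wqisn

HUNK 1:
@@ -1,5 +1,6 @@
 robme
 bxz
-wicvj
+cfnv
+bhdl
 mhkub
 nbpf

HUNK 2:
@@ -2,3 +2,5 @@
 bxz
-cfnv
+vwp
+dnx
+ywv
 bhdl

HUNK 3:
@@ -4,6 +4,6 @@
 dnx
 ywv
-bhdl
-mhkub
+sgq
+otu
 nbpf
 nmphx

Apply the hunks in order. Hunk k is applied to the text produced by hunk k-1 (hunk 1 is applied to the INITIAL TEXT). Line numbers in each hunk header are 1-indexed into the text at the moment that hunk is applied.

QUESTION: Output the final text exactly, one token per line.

Hunk 1: at line 1 remove [wicvj] add [cfnv,bhdl] -> 8 lines: robme bxz cfnv bhdl mhkub nbpf nmphx wqisn
Hunk 2: at line 2 remove [cfnv] add [vwp,dnx,ywv] -> 10 lines: robme bxz vwp dnx ywv bhdl mhkub nbpf nmphx wqisn
Hunk 3: at line 4 remove [bhdl,mhkub] add [sgq,otu] -> 10 lines: robme bxz vwp dnx ywv sgq otu nbpf nmphx wqisn

Answer: robme
bxz
vwp
dnx
ywv
sgq
otu
nbpf
nmphx
wqisn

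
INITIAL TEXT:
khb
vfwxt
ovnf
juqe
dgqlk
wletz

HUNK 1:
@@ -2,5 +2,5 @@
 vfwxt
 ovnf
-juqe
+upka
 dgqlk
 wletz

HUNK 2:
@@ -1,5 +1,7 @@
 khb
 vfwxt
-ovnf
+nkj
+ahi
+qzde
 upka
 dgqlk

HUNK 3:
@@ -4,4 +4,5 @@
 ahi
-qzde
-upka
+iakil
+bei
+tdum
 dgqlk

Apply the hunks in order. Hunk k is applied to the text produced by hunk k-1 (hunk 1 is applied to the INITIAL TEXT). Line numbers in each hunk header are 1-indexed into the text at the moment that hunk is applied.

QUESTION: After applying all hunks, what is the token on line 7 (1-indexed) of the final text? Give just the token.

Hunk 1: at line 2 remove [juqe] add [upka] -> 6 lines: khb vfwxt ovnf upka dgqlk wletz
Hunk 2: at line 1 remove [ovnf] add [nkj,ahi,qzde] -> 8 lines: khb vfwxt nkj ahi qzde upka dgqlk wletz
Hunk 3: at line 4 remove [qzde,upka] add [iakil,bei,tdum] -> 9 lines: khb vfwxt nkj ahi iakil bei tdum dgqlk wletz
Final line 7: tdum

Answer: tdum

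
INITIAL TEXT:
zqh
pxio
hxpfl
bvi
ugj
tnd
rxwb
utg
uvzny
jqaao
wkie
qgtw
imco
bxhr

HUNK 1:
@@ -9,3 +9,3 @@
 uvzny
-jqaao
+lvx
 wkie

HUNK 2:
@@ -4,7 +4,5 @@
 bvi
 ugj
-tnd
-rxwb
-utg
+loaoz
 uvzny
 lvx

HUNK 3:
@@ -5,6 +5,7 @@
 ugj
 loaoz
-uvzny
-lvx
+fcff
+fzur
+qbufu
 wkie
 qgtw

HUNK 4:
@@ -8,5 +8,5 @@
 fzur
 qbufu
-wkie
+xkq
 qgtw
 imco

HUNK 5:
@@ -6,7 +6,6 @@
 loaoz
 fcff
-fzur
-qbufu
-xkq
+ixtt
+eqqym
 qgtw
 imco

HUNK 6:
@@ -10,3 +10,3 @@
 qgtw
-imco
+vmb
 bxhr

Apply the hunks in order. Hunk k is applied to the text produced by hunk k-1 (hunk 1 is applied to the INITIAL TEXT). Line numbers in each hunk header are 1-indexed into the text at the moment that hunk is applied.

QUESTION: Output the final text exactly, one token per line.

Answer: zqh
pxio
hxpfl
bvi
ugj
loaoz
fcff
ixtt
eqqym
qgtw
vmb
bxhr

Derivation:
Hunk 1: at line 9 remove [jqaao] add [lvx] -> 14 lines: zqh pxio hxpfl bvi ugj tnd rxwb utg uvzny lvx wkie qgtw imco bxhr
Hunk 2: at line 4 remove [tnd,rxwb,utg] add [loaoz] -> 12 lines: zqh pxio hxpfl bvi ugj loaoz uvzny lvx wkie qgtw imco bxhr
Hunk 3: at line 5 remove [uvzny,lvx] add [fcff,fzur,qbufu] -> 13 lines: zqh pxio hxpfl bvi ugj loaoz fcff fzur qbufu wkie qgtw imco bxhr
Hunk 4: at line 8 remove [wkie] add [xkq] -> 13 lines: zqh pxio hxpfl bvi ugj loaoz fcff fzur qbufu xkq qgtw imco bxhr
Hunk 5: at line 6 remove [fzur,qbufu,xkq] add [ixtt,eqqym] -> 12 lines: zqh pxio hxpfl bvi ugj loaoz fcff ixtt eqqym qgtw imco bxhr
Hunk 6: at line 10 remove [imco] add [vmb] -> 12 lines: zqh pxio hxpfl bvi ugj loaoz fcff ixtt eqqym qgtw vmb bxhr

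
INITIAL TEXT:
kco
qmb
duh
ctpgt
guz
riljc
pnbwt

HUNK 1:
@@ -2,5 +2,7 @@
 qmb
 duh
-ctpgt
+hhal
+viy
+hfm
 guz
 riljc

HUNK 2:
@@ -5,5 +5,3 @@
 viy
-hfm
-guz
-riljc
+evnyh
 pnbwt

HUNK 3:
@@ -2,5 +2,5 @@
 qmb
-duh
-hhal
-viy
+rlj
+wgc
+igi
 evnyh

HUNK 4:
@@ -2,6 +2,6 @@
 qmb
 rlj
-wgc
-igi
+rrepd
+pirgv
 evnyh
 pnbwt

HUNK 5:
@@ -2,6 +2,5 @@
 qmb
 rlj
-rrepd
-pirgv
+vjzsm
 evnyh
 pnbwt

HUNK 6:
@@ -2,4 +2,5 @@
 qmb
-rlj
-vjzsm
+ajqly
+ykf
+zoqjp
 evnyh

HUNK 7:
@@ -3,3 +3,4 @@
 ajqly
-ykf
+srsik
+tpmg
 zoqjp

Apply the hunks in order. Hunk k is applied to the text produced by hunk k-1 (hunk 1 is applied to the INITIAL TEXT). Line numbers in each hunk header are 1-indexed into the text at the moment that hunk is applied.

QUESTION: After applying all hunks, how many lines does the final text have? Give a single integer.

Hunk 1: at line 2 remove [ctpgt] add [hhal,viy,hfm] -> 9 lines: kco qmb duh hhal viy hfm guz riljc pnbwt
Hunk 2: at line 5 remove [hfm,guz,riljc] add [evnyh] -> 7 lines: kco qmb duh hhal viy evnyh pnbwt
Hunk 3: at line 2 remove [duh,hhal,viy] add [rlj,wgc,igi] -> 7 lines: kco qmb rlj wgc igi evnyh pnbwt
Hunk 4: at line 2 remove [wgc,igi] add [rrepd,pirgv] -> 7 lines: kco qmb rlj rrepd pirgv evnyh pnbwt
Hunk 5: at line 2 remove [rrepd,pirgv] add [vjzsm] -> 6 lines: kco qmb rlj vjzsm evnyh pnbwt
Hunk 6: at line 2 remove [rlj,vjzsm] add [ajqly,ykf,zoqjp] -> 7 lines: kco qmb ajqly ykf zoqjp evnyh pnbwt
Hunk 7: at line 3 remove [ykf] add [srsik,tpmg] -> 8 lines: kco qmb ajqly srsik tpmg zoqjp evnyh pnbwt
Final line count: 8

Answer: 8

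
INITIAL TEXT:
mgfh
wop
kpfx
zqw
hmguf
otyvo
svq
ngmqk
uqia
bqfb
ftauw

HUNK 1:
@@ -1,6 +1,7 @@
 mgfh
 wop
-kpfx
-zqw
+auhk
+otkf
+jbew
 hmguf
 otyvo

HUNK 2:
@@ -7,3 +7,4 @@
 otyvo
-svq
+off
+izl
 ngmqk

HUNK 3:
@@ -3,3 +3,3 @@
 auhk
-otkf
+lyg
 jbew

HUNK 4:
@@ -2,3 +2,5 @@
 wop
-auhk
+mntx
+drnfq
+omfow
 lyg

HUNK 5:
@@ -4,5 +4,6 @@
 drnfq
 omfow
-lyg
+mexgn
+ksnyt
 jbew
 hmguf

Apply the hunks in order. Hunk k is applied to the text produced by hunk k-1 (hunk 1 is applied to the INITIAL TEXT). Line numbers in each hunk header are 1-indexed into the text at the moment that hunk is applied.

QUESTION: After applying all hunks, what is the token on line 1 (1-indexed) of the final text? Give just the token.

Hunk 1: at line 1 remove [kpfx,zqw] add [auhk,otkf,jbew] -> 12 lines: mgfh wop auhk otkf jbew hmguf otyvo svq ngmqk uqia bqfb ftauw
Hunk 2: at line 7 remove [svq] add [off,izl] -> 13 lines: mgfh wop auhk otkf jbew hmguf otyvo off izl ngmqk uqia bqfb ftauw
Hunk 3: at line 3 remove [otkf] add [lyg] -> 13 lines: mgfh wop auhk lyg jbew hmguf otyvo off izl ngmqk uqia bqfb ftauw
Hunk 4: at line 2 remove [auhk] add [mntx,drnfq,omfow] -> 15 lines: mgfh wop mntx drnfq omfow lyg jbew hmguf otyvo off izl ngmqk uqia bqfb ftauw
Hunk 5: at line 4 remove [lyg] add [mexgn,ksnyt] -> 16 lines: mgfh wop mntx drnfq omfow mexgn ksnyt jbew hmguf otyvo off izl ngmqk uqia bqfb ftauw
Final line 1: mgfh

Answer: mgfh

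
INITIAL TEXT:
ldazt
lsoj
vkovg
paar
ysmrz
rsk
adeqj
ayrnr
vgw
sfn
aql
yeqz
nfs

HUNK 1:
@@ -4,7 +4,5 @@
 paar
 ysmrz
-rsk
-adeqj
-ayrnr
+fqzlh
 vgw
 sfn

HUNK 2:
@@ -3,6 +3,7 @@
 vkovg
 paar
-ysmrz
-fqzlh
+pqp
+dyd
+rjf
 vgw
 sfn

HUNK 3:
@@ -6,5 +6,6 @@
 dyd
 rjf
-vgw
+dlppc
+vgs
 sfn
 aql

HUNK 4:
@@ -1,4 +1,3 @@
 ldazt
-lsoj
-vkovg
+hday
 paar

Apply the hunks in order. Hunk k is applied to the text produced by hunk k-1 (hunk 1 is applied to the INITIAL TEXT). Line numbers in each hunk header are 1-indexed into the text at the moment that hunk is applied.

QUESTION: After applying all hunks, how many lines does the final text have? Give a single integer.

Answer: 12

Derivation:
Hunk 1: at line 4 remove [rsk,adeqj,ayrnr] add [fqzlh] -> 11 lines: ldazt lsoj vkovg paar ysmrz fqzlh vgw sfn aql yeqz nfs
Hunk 2: at line 3 remove [ysmrz,fqzlh] add [pqp,dyd,rjf] -> 12 lines: ldazt lsoj vkovg paar pqp dyd rjf vgw sfn aql yeqz nfs
Hunk 3: at line 6 remove [vgw] add [dlppc,vgs] -> 13 lines: ldazt lsoj vkovg paar pqp dyd rjf dlppc vgs sfn aql yeqz nfs
Hunk 4: at line 1 remove [lsoj,vkovg] add [hday] -> 12 lines: ldazt hday paar pqp dyd rjf dlppc vgs sfn aql yeqz nfs
Final line count: 12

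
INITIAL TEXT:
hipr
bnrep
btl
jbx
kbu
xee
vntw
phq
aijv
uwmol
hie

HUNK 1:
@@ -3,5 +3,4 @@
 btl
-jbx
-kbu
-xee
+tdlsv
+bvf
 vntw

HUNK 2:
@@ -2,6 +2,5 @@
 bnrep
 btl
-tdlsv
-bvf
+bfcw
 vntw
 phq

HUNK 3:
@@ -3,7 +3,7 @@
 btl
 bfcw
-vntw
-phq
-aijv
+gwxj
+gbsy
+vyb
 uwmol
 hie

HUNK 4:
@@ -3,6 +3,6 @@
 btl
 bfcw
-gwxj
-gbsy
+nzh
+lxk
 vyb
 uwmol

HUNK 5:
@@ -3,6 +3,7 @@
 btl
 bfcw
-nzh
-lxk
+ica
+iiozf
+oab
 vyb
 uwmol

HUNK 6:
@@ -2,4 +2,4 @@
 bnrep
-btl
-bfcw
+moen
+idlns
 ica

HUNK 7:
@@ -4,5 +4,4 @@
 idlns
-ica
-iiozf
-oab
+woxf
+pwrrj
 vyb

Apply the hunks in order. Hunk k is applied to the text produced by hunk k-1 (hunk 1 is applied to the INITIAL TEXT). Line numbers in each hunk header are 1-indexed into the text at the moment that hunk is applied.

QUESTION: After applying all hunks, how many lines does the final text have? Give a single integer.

Answer: 9

Derivation:
Hunk 1: at line 3 remove [jbx,kbu,xee] add [tdlsv,bvf] -> 10 lines: hipr bnrep btl tdlsv bvf vntw phq aijv uwmol hie
Hunk 2: at line 2 remove [tdlsv,bvf] add [bfcw] -> 9 lines: hipr bnrep btl bfcw vntw phq aijv uwmol hie
Hunk 3: at line 3 remove [vntw,phq,aijv] add [gwxj,gbsy,vyb] -> 9 lines: hipr bnrep btl bfcw gwxj gbsy vyb uwmol hie
Hunk 4: at line 3 remove [gwxj,gbsy] add [nzh,lxk] -> 9 lines: hipr bnrep btl bfcw nzh lxk vyb uwmol hie
Hunk 5: at line 3 remove [nzh,lxk] add [ica,iiozf,oab] -> 10 lines: hipr bnrep btl bfcw ica iiozf oab vyb uwmol hie
Hunk 6: at line 2 remove [btl,bfcw] add [moen,idlns] -> 10 lines: hipr bnrep moen idlns ica iiozf oab vyb uwmol hie
Hunk 7: at line 4 remove [ica,iiozf,oab] add [woxf,pwrrj] -> 9 lines: hipr bnrep moen idlns woxf pwrrj vyb uwmol hie
Final line count: 9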